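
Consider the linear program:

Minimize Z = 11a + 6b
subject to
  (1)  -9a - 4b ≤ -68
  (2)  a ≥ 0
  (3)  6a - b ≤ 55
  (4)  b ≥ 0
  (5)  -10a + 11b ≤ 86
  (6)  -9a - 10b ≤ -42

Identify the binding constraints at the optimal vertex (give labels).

(1) and (4)

Vertices and Z = 11a + 6b:
  (68/9, 0) → Z = 748/9
  (404/139, 1454/139) → Z = 13168/139
  (55/6, 0) → Z = 605/6
  (691/56, 533/28) → Z = 13997/56

The minimum is at (68/9, 0). Substituting into each constraint, equality holds for (1) and (4); the remaining constraints have slack.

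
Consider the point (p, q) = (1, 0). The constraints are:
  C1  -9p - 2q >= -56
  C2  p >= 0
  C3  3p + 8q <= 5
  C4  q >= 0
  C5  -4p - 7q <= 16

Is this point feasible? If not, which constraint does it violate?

C1: -9 ≥ -56 ✓
C2: 1 ≥ 0 ✓
C3: 3 ≤ 5 ✓
C4: 0 ≥ 0 ✓
C5: -4 ≤ 16 ✓

feasible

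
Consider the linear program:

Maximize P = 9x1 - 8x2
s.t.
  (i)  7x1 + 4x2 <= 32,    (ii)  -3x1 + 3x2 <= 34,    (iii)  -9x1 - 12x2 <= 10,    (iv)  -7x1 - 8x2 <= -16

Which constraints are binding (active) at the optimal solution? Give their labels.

Vertices and P = 9x1 - 8x2:
  (-40/33, 334/33) → P = -3032/33
  (48/7, -4) → P = 656/7
  (-224/45, 286/45) → P = -4304/45

The maximum is at (48/7, -4). Substituting into each constraint, equality holds for (i) and (iv); the remaining constraints have slack.

(i) and (iv)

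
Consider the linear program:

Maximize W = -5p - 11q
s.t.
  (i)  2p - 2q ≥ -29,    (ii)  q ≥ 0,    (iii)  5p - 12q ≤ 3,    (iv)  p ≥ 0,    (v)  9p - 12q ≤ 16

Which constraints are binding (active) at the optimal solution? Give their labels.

Corner points and W = -5p - 11q:
  (0, 29/2) → W = -319/2
  (3/5, 0) → W = -3
  (0, 0) → W = 0
  (13/4, 53/48) → W = -1363/48
The feasible region is unbounded (it extends along (4, 3), (1, 1)), but W strictly decreases along every unbounded feasible direction, so there is no improving ray and the maximum is attained at a vertex.

The maximum is at (0, 0). Substituting into each constraint, equality holds for (ii) and (iv); the remaining constraints have slack.

(ii) and (iv)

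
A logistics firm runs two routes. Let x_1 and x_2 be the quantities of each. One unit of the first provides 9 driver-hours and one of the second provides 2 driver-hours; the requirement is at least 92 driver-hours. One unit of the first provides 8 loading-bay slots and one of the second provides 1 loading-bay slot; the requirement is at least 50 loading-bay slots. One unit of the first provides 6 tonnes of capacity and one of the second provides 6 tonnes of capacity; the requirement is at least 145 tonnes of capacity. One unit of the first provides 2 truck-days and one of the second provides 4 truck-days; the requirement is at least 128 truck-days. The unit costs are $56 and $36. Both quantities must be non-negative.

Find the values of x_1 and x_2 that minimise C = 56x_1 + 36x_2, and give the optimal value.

Vertices and C = 56x_1 + 36x_2:
  (0, 50) → C = 1800
  (64, 0) → C = 3584
  (8/7, 286/7) → C = 10744/7
  (7/2, 121/4) → C = 1285
The feasible region is unbounded (it extends along (0, 1), (1, 0)), but C strictly increases along every unbounded feasible direction, so there is no improving ray and the minimum is attained at a vertex.

x_1 = 7/2, x_2 = 121/4, minimum C = 1285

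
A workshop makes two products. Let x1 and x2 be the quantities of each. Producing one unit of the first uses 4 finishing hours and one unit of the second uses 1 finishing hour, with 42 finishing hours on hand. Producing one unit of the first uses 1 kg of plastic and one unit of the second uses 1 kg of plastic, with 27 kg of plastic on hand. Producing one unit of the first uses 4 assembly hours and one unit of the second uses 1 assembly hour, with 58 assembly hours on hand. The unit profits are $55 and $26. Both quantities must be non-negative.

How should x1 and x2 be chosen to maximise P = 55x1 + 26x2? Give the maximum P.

x1 = 5, x2 = 22, maximum P = 847

The binding constraints are 4x1 + x2 = 42 and x1 + x2 = 27.
Solving simultaneously gives x1 = 5, x2 = 22.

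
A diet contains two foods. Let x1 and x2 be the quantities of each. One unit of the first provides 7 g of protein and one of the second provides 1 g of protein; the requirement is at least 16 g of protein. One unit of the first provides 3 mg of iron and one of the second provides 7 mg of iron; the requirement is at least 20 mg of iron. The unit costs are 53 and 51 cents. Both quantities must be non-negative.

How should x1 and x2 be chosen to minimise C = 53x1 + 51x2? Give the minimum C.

x1 = 2, x2 = 2, minimum C = 208

The feasible region is unbounded (it extends along (0, 1), (1, 0)), but C strictly increases along every unbounded feasible direction, so there is no improving ray and the minimum is attained at a vertex.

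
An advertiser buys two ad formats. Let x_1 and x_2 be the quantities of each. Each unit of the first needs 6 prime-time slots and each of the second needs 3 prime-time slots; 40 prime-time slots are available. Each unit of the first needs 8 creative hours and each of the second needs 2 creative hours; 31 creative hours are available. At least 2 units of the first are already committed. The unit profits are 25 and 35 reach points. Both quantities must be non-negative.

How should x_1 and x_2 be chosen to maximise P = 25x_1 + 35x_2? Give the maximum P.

Extreme points and P = 25x_1 + 35x_2:
  (31/8, 0) → P = 775/8
  (2, 0) → P = 50
  (2, 15/2) → P = 625/2

x_1 = 2, x_2 = 15/2, maximum P = 625/2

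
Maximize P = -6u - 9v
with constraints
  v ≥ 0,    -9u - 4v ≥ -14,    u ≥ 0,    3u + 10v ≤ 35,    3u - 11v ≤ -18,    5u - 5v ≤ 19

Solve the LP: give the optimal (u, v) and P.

Feasible corners and P = -6u - 9v:
  (0, 7/2) → P = -63/2
  (82/111, 68/37) → P = -776/37
  (0, 18/11) → P = -162/11

The binding constraints are u = 0 and 3u - 11v = -18.
Solving simultaneously gives u = 0, v = 18/11.

u = 0, v = 18/11, maximum P = -162/11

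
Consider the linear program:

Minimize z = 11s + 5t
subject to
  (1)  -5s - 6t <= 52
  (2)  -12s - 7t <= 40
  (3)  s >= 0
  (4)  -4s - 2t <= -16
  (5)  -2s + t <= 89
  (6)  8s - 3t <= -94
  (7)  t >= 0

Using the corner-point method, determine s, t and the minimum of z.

s = 0, t = 94/3, minimum z = 470/3

The optimum lies where s = 0 and 8s - 3t = -94.
Solving simultaneously gives s = 0, t = 94/3.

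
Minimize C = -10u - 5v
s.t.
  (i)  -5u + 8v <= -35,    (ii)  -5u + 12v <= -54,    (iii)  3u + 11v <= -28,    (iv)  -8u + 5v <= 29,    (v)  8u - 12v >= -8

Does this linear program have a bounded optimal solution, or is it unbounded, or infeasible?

From the feasible point (-3/5, -19/4), moving in the direction (11, -3) keeps every constraint satisfied while C decreases without bound.

unbounded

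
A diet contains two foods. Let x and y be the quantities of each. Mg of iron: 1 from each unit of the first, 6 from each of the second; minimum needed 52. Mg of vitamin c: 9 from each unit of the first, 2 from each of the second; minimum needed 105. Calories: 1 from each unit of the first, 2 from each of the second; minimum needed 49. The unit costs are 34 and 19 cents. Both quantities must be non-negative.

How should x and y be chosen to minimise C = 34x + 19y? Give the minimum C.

x = 7, y = 21, minimum C = 637

The feasible region is unbounded (it extends along (0, 1), (1, 0)), but C strictly increases along every unbounded feasible direction, so there is no improving ray and the minimum is attained at a vertex.

At the optimal vertex, 9x + 2y = 105 and x + 2y = 49.
Solving simultaneously gives x = 7, y = 21.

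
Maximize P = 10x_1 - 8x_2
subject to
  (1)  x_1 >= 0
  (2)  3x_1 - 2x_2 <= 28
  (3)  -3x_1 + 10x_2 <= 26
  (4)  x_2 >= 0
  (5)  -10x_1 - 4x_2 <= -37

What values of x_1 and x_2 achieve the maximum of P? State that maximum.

x_1 = 28/3, x_2 = 0, maximum P = 280/3

The optimum lies where 3x_1 - 2x_2 = 28 and x_2 = 0.
Solving simultaneously gives x_1 = 28/3, x_2 = 0.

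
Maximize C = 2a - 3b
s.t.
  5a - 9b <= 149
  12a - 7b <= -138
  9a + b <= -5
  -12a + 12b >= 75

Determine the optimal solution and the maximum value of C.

Feasible corners and C = 2a - 3b:
  (-821/16, -721/16) → C = 521/16
  (-173/75, 394/25) → C = -3892/75
  (-377/20, -63/5) → C = 1/10
The feasible region is unbounded (it extends along (-1, 9), (-9, -5)), but C strictly decreases along every unbounded feasible direction, so there is no improving ray and the maximum is attained at a vertex.

The optimum lies where 5a - 9b = 149 and -12a + 12b = 75.
Solving simultaneously gives a = -821/16, b = -721/16.

a = -821/16, b = -721/16, maximum C = 521/16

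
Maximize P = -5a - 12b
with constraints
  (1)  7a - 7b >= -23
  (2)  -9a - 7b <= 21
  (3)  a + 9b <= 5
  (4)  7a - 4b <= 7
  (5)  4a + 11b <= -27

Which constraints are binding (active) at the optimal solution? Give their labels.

Corner points and P = -5a - 12b:
  (-7/17, -42/17) → P = 539/17
  (-42/71, -159/71) → P = 2118/71
  (-1/3, -7/3) → P = 89/3

The maximum is at (-7/17, -42/17). Substituting into each constraint, equality holds for (2) and (4); the remaining constraints have slack.

(2) and (4)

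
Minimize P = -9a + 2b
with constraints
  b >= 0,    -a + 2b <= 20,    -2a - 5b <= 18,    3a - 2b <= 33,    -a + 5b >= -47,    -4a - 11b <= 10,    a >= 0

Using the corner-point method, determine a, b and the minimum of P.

a = 53/2, b = 93/4, minimum P = -192

Vertices and P = -9a + 2b:
  (11, 0) → P = -99
  (0, 0) → P = 0
  (53/2, 93/4) → P = -192
  (0, 10) → P = 20

The optimum lies where -a + 2b = 20 and 3a - 2b = 33.
Solving simultaneously gives a = 53/2, b = 93/4.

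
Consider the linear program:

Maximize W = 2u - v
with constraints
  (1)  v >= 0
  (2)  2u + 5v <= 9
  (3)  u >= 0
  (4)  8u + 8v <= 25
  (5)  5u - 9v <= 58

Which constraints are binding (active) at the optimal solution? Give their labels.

Extreme points and W = 2u - v:
  (0, 0) → W = 0
  (25/8, 0) → W = 25/4
  (0, 9/5) → W = -9/5
  (53/24, 11/12) → W = 7/2

The maximum is at (25/8, 0). Substituting into each constraint, equality holds for (1) and (4); the remaining constraints have slack.

(1) and (4)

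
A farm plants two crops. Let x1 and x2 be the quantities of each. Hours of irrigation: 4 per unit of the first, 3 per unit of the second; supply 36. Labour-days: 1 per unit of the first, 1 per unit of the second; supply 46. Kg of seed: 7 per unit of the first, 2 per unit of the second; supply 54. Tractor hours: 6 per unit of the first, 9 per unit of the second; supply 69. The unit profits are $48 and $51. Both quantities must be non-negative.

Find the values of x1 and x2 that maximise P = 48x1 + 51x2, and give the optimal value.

x1 = 13/2, x2 = 10/3, maximum P = 482

Extreme points and P = 48x1 + 51x2:
  (0, 0) → P = 0
  (0, 23/3) → P = 391
  (54/7, 0) → P = 2592/7
  (90/13, 36/13) → P = 6156/13
  (13/2, 10/3) → P = 482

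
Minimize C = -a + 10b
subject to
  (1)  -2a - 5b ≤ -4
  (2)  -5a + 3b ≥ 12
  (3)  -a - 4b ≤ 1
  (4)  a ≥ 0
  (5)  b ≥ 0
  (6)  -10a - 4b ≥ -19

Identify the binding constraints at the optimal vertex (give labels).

(2) and (4)

Vertices and C = -a + 10b:
  (0, 4) → C = 40
  (9/50, 43/10) → C = 2141/50
  (0, 19/4) → C = 95/2

The minimum is at (0, 4). Substituting into each constraint, equality holds for (2) and (4); the remaining constraints have slack.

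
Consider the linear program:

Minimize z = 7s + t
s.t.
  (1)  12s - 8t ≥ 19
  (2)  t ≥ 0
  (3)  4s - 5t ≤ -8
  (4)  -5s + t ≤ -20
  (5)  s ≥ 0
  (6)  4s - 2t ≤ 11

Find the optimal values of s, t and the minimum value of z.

The optimum lies where 12s - 8t = 19 and 4s - 5t = -8.
Solving simultaneously gives s = 159/28, t = 43/7.

s = 159/28, t = 43/7, minimum z = 1285/28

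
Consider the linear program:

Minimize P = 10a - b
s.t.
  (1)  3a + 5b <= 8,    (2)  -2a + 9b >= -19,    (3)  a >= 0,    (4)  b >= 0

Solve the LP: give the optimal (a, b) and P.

a = 0, b = 8/5, minimum P = -8/5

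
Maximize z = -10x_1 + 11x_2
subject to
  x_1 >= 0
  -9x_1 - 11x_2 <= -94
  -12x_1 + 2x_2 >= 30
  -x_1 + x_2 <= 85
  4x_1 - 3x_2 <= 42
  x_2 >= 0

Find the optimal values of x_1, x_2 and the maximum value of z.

Extreme points and z = -10x_1 + 11x_2:
  (0, 15) → z = 165
  (0, 85) → z = 935
  (14, 99) → z = 949

The binding constraints are -12x_1 + 2x_2 = 30 and -x_1 + x_2 = 85.
Solving simultaneously gives x_1 = 14, x_2 = 99.

x_1 = 14, x_2 = 99, maximum z = 949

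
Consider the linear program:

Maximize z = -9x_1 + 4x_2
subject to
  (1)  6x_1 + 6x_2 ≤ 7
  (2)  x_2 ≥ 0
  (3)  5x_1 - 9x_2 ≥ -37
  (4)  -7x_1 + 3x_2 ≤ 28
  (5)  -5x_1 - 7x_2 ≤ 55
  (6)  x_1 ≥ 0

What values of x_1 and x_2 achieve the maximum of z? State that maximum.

x_1 = 0, x_2 = 7/6, maximum z = 14/3

Corner points and z = -9x_1 + 4x_2:
  (7/6, 0) → z = -21/2
  (0, 7/6) → z = 14/3
  (0, 0) → z = 0

The binding constraints are 6x_1 + 6x_2 = 7 and x_1 = 0.
Solving simultaneously gives x_1 = 0, x_2 = 7/6.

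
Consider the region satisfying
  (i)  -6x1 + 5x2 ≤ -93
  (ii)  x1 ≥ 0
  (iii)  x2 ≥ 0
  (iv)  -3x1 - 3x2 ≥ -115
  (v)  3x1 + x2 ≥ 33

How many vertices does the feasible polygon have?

Of the 10 pairwise boundary intersections, those satisfying every inequality are:
  (31/2, 0)
  (854/33, 137/11)
  (115/3, 0)

3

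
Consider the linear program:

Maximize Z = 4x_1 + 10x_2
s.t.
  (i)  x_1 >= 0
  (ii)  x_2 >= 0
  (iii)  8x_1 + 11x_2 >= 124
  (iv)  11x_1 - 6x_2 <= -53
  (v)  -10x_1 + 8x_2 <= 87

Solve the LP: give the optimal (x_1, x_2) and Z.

Extreme points and Z = 4x_1 + 10x_2:
  (161/169, 1788/169) → Z = 18524/169
  (35/174, 968/87) → Z = 3250/29
  (7/2, 61/4) → Z = 333/2

x_1 = 7/2, x_2 = 61/4, maximum Z = 333/2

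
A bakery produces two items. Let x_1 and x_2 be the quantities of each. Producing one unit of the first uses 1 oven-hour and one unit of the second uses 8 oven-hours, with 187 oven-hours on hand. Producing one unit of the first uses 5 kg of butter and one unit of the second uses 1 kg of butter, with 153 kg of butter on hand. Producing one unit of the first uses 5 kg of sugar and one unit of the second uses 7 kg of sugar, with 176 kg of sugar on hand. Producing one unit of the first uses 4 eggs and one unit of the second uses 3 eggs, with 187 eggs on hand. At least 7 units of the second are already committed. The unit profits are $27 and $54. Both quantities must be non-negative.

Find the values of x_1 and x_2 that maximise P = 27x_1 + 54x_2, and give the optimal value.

The binding constraints are x_1 + 8x_2 = 187 and 5x_1 + 7x_2 = 176.
Solving simultaneously gives x_1 = 3, x_2 = 23.

x_1 = 3, x_2 = 23, maximum P = 1323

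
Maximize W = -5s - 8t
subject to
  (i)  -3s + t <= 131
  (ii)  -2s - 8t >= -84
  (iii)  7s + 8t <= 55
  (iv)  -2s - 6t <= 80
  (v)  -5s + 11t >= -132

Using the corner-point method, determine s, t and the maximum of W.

Corner points and W = -5s - 8t:
  (-482/13, 257/13) → W = 354/13
  (-433/10, 11/10) → W = 2077/10
  (-29/5, 239/20) → W = -333/5
  (1661/117, -649/117) → W = -3113/117
  (-22/13, -166/13) → W = 1438/13

s = -433/10, t = 11/10, maximum W = 2077/10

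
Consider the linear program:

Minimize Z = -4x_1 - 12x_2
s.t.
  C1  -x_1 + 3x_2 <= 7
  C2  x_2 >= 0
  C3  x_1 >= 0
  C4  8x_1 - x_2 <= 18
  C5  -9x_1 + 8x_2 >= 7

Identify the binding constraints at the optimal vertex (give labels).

Feasible corners and Z = -4x_1 - 12x_2:
  (0, 7/3) → Z = -28
  (35/19, 56/19) → Z = -812/19
  (0, 7/8) → Z = -21/2

The minimum is at (35/19, 56/19). Substituting into each constraint, equality holds for C1 and C5; the remaining constraints have slack.

C1 and C5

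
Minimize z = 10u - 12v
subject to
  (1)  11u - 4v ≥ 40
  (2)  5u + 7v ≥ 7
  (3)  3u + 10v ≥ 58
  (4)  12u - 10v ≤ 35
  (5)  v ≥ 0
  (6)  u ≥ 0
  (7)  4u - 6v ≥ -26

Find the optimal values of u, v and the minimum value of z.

u = 172/25, v = 223/25, minimum z = -956/25

Corner points and z = 10u - 12v:
  (316/61, 259/61) → z = 52/61
  (172/25, 223/25) → z = -956/25
  (31/5, 197/50) → z = 368/25
  (235/16, 113/8) → z = -181/8

The optimum lies where 11u - 4v = 40 and 4u - 6v = -26.
Solving simultaneously gives u = 172/25, v = 223/25.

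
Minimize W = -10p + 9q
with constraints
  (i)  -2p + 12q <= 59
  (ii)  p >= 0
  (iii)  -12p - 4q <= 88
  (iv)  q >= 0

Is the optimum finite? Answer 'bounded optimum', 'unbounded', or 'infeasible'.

unbounded

From the feasible point (0, 59/12), moving in the direction (12, 2) keeps every constraint satisfied while W decreases without bound.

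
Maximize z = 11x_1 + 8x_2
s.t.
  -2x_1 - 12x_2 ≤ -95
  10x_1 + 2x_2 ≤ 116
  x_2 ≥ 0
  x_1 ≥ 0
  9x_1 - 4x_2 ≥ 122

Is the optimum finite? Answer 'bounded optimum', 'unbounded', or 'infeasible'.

The boundaries -2x_1 - 12x_2 = -95 and 10x_1 + 2x_2 = 116 meet at (601/58, 359/58), but that point violates 9x_1 - 4x_2 ≥ 122. Every candidate vertex is excluded by some other constraint, so the feasible region is empty.

infeasible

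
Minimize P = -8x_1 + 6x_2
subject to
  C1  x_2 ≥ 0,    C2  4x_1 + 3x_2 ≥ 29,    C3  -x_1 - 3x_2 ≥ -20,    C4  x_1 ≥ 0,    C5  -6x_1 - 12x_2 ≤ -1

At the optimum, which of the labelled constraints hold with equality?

C1 and C3

Vertices and P = -8x_1 + 6x_2:
  (29/4, 0) → P = -58
  (20, 0) → P = -160
  (3, 17/3) → P = 10

The minimum is at (20, 0). Substituting into each constraint, equality holds for C1 and C3; the remaining constraints have slack.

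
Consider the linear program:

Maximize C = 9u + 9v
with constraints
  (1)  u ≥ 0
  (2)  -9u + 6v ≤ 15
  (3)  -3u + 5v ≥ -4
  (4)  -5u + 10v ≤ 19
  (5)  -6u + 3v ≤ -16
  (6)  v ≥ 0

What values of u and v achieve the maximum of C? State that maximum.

u = 27, v = 77/5, maximum C = 1908/5

Extreme points and C = 9u + 9v:
  (27, 77/5) → C = 1908/5
  (68/21, 8/7) → C = 276/7
  (217/45, 194/45) → C = 411/5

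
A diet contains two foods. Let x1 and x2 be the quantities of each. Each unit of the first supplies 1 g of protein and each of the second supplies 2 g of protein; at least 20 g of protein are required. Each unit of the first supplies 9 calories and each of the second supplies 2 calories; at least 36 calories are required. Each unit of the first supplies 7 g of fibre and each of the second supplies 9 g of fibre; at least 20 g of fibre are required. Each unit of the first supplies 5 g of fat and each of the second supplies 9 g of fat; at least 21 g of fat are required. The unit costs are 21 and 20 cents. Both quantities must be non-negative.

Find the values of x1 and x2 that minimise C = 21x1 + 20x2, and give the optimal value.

Corner points and C = 21x1 + 20x2:
  (0, 18) → C = 360
  (20, 0) → C = 420
  (2, 9) → C = 222
The feasible region is unbounded (it extends along (0, 1), (1, 0)), but C strictly increases along every unbounded feasible direction, so there is no improving ray and the minimum is attained at a vertex.

x1 = 2, x2 = 9, minimum C = 222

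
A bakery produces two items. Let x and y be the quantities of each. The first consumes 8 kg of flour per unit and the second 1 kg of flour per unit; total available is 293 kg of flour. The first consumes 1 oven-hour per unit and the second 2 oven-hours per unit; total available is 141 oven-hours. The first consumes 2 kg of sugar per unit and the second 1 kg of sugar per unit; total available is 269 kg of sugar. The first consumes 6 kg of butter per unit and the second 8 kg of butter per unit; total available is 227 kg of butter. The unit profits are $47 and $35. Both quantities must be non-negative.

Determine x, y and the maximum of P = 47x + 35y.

x = 73/2, y = 1, maximum P = 3501/2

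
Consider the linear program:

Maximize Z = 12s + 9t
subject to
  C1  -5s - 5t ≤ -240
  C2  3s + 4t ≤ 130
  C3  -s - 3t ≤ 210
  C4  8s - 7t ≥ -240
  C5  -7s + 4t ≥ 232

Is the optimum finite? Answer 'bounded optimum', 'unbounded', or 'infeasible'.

infeasible

The boundaries -5s - 5t = -240 and 3s + 4t = 130 meet at (62, -14), but that point violates -7s + 4t ≥ 232. Every candidate vertex is excluded by some other constraint, so the feasible region is empty.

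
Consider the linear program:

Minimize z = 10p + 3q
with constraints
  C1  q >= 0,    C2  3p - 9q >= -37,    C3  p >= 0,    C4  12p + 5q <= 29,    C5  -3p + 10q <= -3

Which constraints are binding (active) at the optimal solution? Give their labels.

Extreme points and z = 10p + 3q:
  (29/12, 0) → z = 145/6
  (1, 0) → z = 10
  (61/27, 17/45) → z = 3203/135

The minimum is at (1, 0). Substituting into each constraint, equality holds for C1 and C5; the remaining constraints have slack.

C1 and C5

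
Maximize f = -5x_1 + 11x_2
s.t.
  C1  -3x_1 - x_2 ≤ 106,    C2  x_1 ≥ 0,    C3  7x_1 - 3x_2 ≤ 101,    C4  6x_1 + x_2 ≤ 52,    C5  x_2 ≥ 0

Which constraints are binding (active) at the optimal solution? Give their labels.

C2 and C4

Corner points and f = -5x_1 + 11x_2:
  (0, 52) → f = 572
  (0, 0) → f = 0
  (26/3, 0) → f = -130/3

The maximum is at (0, 52). Substituting into each constraint, equality holds for C2 and C4; the remaining constraints have slack.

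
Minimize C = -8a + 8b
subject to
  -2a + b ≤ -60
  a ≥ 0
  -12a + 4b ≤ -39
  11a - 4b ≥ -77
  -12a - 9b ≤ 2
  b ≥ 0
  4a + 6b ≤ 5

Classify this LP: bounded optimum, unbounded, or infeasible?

The boundaries -2a + b = -60 and -12a - 9b = 2 meet at (269/15, -362/15), but that point violates b ≥ 0. Every candidate vertex is excluded by some other constraint, so the feasible region is empty.

infeasible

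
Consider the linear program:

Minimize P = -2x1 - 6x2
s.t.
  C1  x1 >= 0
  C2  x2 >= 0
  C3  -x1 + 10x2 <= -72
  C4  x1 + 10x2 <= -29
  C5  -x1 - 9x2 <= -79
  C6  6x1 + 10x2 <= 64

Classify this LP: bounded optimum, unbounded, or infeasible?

infeasible

The boundaries -x1 - 9x2 = -79 and 6x1 + 10x2 = 64 meet at (-107/22, 205/22), but that point violates x1 ≥ 0. Every candidate vertex is excluded by some other constraint, so the feasible region is empty.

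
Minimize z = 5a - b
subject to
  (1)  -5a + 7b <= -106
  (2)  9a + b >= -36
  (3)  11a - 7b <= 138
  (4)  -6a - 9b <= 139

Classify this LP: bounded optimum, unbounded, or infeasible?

bounded optimum

Corner points and z = 5a - b:
  (16/3, -34/3) → z = 38
  (-19/87, -1331/87) → z = 412/29
  (269/141, -2357/141) → z = 1234/47
The feasible region has finitely many vertices and no improving ray; the minimum is 412/29 at (-19/87, -1331/87).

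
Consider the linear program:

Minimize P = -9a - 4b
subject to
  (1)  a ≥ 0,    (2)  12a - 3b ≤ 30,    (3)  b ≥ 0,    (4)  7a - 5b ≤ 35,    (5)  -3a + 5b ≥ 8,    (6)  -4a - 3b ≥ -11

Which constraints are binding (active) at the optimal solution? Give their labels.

Corner points and P = -9a - 4b:
  (0, 8/5) → P = -32/5
  (0, 11/3) → P = -44/3
  (31/29, 65/29) → P = -539/29

The minimum is at (31/29, 65/29). Substituting into each constraint, equality holds for (5) and (6); the remaining constraints have slack.

(5) and (6)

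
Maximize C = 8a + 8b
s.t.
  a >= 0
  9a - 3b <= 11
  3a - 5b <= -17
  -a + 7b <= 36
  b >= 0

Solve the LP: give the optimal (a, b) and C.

Extreme points and C = 8a + 8b:
  (0, 17/5) → C = 136/5
  (0, 36/7) → C = 288/7
  (53/18, 31/6) → C = 584/9
  (37/12, 67/12) → C = 208/3

a = 37/12, b = 67/12, maximum C = 208/3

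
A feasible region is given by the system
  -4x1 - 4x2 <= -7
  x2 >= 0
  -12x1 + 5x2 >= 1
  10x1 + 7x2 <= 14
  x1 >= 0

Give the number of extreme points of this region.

4

The feasible vertices (each the meet of two boundaries and inside every other half-plane) are:
  (31/68, 22/17)
  (0, 7/4)
  (63/134, 89/67)
  (0, 2)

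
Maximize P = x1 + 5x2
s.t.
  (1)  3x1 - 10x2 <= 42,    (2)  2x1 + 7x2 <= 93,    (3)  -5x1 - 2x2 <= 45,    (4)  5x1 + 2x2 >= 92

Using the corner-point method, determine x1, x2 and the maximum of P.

Corner points and P = x1 + 5x2:
  (1224/41, 195/41) → P = 2199/41
  (251/14, 33/28) → P = 667/28
  (458/31, 281/31) → P = 1863/31

The optimum lies where 2x1 + 7x2 = 93 and 5x1 + 2x2 = 92.
Solving simultaneously gives x1 = 458/31, x2 = 281/31.

x1 = 458/31, x2 = 281/31, maximum P = 1863/31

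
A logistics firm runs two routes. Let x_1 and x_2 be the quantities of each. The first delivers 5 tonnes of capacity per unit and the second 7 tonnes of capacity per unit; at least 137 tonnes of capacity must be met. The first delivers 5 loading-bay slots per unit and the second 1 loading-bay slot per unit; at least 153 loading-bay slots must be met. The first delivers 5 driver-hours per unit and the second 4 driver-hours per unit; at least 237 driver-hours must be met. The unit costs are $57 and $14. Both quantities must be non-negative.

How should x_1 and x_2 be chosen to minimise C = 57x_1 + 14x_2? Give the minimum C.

Feasible corners and C = 57x_1 + 14x_2:
  (0, 153) → C = 2142
  (237/5, 0) → C = 13509/5
  (25, 28) → C = 1817
The feasible region is unbounded (it extends along (0, 1), (1, 0)), but C strictly increases along every unbounded feasible direction, so there is no improving ray and the minimum is attained at a vertex.

The binding constraints are 5x_1 + x_2 = 153 and 5x_1 + 4x_2 = 237.
Solving simultaneously gives x_1 = 25, x_2 = 28.

x_1 = 25, x_2 = 28, minimum C = 1817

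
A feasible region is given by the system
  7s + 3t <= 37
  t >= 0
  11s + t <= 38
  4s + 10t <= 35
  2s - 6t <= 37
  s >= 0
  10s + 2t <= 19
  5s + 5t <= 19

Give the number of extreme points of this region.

5

Of the 28 pairwise boundary intersections, those satisfying every inequality are:
  (0, 0)
  (19/10, 0)
  (0, 7/2)
  (1/2, 33/10)
  (57/40, 19/8)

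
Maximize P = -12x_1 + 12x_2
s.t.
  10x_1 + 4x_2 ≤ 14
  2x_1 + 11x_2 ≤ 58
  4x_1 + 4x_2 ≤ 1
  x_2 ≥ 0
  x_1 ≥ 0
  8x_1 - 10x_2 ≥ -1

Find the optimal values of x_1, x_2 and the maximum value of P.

x_1 = 0, x_2 = 1/10, maximum P = 6/5

Extreme points and P = -12x_1 + 12x_2:
  (1/4, 0) → P = -3
  (1/12, 1/6) → P = 1
  (0, 0) → P = 0
  (0, 1/10) → P = 6/5

At the optimal vertex, x_1 = 0 and 8x_1 - 10x_2 = -1.
Solving simultaneously gives x_1 = 0, x_2 = 1/10.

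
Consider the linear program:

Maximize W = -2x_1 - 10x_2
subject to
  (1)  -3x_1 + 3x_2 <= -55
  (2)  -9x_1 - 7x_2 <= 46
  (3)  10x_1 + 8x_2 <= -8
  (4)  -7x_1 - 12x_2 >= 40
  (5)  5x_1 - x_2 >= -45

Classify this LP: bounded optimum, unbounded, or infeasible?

From the feasible point (247/48, -211/16), moving in the direction (7, -9) keeps every constraint satisfied while W increases without bound.

unbounded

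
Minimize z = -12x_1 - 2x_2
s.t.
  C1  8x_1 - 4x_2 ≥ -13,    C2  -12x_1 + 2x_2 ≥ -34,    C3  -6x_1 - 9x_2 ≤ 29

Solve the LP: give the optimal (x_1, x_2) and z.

x_1 = 81/16, x_2 = 107/8, minimum z = -175/2

Vertices and z = -12x_1 - 2x_2:
  (81/16, 107/8) → z = -175/2
  (-233/96, -77/48) → z = 97/3
  (31/15, -23/5) → z = -78/5

The binding constraints are 8x_1 - 4x_2 = -13 and -12x_1 + 2x_2 = -34.
Solving simultaneously gives x_1 = 81/16, x_2 = 107/8.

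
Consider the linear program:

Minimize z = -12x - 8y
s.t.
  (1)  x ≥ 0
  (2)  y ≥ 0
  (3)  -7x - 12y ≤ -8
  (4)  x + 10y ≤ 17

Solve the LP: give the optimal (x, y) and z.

x = 17, y = 0, minimum z = -204

Feasible corners and z = -12x - 8y:
  (0, 2/3) → z = -16/3
  (0, 17/10) → z = -68/5
  (8/7, 0) → z = -96/7
  (17, 0) → z = -204

At the optimal vertex, y = 0 and x + 10y = 17.
Solving simultaneously gives x = 17, y = 0.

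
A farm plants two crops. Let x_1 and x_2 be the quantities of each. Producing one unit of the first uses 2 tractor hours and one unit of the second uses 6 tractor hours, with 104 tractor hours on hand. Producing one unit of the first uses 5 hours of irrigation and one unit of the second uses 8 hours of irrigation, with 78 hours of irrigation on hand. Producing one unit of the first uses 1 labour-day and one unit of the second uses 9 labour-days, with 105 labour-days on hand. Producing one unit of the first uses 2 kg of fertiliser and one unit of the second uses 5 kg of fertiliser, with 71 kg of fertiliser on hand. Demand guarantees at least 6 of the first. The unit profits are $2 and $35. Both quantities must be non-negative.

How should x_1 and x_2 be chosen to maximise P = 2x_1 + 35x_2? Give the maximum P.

x_1 = 6, x_2 = 6, maximum P = 222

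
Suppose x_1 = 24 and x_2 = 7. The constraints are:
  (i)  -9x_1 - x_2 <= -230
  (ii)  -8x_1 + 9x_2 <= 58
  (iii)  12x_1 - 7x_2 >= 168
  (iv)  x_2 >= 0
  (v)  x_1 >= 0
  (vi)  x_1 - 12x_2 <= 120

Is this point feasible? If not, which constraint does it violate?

not feasible — violates (i)

Constraint (i): -9x_1 - x_2 = -223, which is not ≤ -230. All other constraints are satisfied.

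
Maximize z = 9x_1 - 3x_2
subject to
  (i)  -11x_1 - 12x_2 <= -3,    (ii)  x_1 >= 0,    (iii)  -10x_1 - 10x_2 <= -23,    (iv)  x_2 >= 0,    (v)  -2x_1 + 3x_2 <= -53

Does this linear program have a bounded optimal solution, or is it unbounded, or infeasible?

From the feasible point (53/2, 0), moving in the direction (3, 2) keeps every constraint satisfied while z increases without bound.

unbounded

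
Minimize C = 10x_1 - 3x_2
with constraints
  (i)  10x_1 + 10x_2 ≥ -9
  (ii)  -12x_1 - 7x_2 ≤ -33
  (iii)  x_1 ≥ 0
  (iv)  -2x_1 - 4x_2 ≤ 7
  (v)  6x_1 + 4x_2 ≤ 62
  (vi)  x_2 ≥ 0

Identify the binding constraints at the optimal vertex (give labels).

Feasible corners and C = 10x_1 - 3x_2:
  (0, 33/7) → C = -99/7
  (11/4, 0) → C = 55/2
  (0, 31/2) → C = -93/2
  (31/3, 0) → C = 310/3

The minimum is at (0, 31/2). Substituting into each constraint, equality holds for (iii) and (v); the remaining constraints have slack.

(iii) and (v)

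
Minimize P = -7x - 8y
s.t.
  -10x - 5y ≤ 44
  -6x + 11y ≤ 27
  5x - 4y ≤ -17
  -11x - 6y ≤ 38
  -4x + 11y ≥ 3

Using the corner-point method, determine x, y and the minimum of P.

Corner points and P = -7x - 8y:
  (-79/31, 33/31) → P = 289/31
  (-580/157, 69/157) → P = 3508/157
  (-127/37, -3/74) → P = 901/37

x = -79/31, y = 33/31, minimum P = 289/31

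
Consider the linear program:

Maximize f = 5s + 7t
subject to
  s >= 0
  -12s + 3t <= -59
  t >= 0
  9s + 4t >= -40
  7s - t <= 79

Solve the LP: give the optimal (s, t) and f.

Vertices and f = 5s + 7t:
  (59/12, 0) → f = 295/12
  (178/9, 535/9) → f = 515
  (79/7, 0) → f = 395/7

s = 178/9, t = 535/9, maximum f = 515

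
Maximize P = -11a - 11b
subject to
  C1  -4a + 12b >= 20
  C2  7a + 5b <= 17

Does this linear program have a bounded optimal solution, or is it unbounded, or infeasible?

From the feasible point (1, 2), moving in the direction (-12, -4) keeps every constraint satisfied while P increases without bound.

unbounded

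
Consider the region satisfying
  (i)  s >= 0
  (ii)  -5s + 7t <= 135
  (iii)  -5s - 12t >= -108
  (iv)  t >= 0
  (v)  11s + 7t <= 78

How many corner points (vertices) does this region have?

4

Intersecting each pair of boundary lines and keeping only the points that satisfy every inequality leaves:
  (0, 9)
  (0, 0)
  (180/97, 798/97)
  (78/11, 0)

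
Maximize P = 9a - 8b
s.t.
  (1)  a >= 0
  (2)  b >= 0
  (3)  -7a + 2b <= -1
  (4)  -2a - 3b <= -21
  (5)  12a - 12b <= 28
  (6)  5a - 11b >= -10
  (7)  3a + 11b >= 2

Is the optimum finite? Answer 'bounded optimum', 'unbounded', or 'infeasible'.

bounded optimum

Feasible corners and P = 9a - 8b:
  (28/5, 49/15) → P = 364/15
  (201/37, 125/37) → P = 809/37
  (107/18, 65/18) → P = 443/18
The feasible region has finitely many vertices and no improving ray; the maximum is 443/18 at (107/18, 65/18).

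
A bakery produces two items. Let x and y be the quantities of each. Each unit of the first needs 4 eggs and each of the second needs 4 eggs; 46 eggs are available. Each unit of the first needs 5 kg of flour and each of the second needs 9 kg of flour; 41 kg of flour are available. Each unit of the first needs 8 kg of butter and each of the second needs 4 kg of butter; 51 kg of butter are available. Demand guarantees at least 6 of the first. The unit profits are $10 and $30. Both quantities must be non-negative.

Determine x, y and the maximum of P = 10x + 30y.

x = 6, y = 3/4, maximum P = 165/2

Extreme points and P = 10x + 30y:
  (51/8, 0) → P = 255/4
  (6, 0) → P = 60
  (6, 3/4) → P = 165/2

The binding constraints are 8x + 4y = 51 and x = 6.
Solving simultaneously gives x = 6, y = 3/4.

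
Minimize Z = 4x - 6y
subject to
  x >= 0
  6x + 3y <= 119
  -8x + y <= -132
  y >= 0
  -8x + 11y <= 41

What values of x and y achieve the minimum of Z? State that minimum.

Feasible corners and Z = 4x - 6y:
  (103/6, 16/3) → Z = 110/3
  (119/6, 0) → Z = 238/3
  (33/2, 0) → Z = 66

At the optimal vertex, 6x + 3y = 119 and -8x + y = -132.
Solving simultaneously gives x = 103/6, y = 16/3.

x = 103/6, y = 16/3, minimum Z = 110/3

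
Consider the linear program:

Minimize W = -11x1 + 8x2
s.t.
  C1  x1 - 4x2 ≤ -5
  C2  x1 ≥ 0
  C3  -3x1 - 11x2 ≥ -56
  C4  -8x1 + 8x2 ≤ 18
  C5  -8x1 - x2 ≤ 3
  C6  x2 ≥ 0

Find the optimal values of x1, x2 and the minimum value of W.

x1 = 169/23, x2 = 71/23, minimum W = -1291/23

Feasible corners and W = -11x1 + 8x2:
  (0, 5/4) → W = 10
  (169/23, 71/23) → W = -1291/23
  (0, 9/4) → W = 18
  (125/56, 251/56) → W = 633/56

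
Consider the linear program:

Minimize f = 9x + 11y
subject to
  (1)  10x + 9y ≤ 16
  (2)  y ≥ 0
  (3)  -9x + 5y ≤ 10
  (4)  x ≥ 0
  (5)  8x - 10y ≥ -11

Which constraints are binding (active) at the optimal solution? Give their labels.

Vertices and f = 9x + 11y:
  (8/5, 0) → f = 72/5
  (61/172, 119/86) → f = 3167/172
  (0, 0) → f = 0
  (0, 11/10) → f = 121/10

The minimum is at (0, 0). Substituting into each constraint, equality holds for (2) and (4); the remaining constraints have slack.

(2) and (4)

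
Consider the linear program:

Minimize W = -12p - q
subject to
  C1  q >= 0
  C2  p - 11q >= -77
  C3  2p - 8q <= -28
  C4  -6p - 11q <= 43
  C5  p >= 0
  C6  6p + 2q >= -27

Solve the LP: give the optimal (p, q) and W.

Vertices and W = -12p - q:
  (22, 9) → W = -273
  (0, 7) → W = -7
  (0, 7/2) → W = -7/2

p = 22, q = 9, minimum W = -273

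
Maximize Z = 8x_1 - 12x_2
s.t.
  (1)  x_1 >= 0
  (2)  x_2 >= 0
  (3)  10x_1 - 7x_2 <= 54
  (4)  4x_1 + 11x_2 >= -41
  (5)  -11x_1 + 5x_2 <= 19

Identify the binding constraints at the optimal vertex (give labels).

Feasible corners and Z = 8x_1 - 12x_2:
  (0, 0) → Z = 0
  (0, 19/5) → Z = -228/5
  (27/5, 0) → Z = 216/5
The feasible region is unbounded (it extends along (5, 11), (7, 10)), but Z strictly decreases along every unbounded feasible direction, so there is no improving ray and the maximum is attained at a vertex.

The maximum is at (27/5, 0). Substituting into each constraint, equality holds for (2) and (3); the remaining constraints have slack.

(2) and (3)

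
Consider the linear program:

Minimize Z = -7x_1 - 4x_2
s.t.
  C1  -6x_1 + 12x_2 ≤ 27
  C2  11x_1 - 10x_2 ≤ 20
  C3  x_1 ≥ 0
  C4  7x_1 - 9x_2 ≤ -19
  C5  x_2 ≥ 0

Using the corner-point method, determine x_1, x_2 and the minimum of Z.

x_1 = 1/2, x_2 = 5/2, minimum Z = -27/2

The binding constraints are -6x_1 + 12x_2 = 27 and 7x_1 - 9x_2 = -19.
Solving simultaneously gives x_1 = 1/2, x_2 = 5/2.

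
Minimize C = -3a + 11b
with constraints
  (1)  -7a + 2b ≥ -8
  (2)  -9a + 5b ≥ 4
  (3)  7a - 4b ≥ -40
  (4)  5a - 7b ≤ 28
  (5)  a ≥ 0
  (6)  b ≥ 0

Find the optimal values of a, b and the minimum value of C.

a = 0, b = 4/5, minimum C = 44/5

Feasible corners and C = -3a + 11b:
  (48/17, 100/17) → C = 956/17
  (8, 24) → C = 240
  (0, 4/5) → C = 44/5
  (0, 10) → C = 110

The binding constraints are -9a + 5b = 4 and a = 0.
Solving simultaneously gives a = 0, b = 4/5.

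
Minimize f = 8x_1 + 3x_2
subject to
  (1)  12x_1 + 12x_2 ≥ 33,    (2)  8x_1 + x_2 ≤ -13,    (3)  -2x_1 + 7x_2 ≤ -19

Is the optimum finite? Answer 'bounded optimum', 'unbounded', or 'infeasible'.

infeasible

The boundaries 12x_1 + 12x_2 = 33 and 8x_1 + x_2 = -13 meet at (-9/4, 5), but that point violates -2x_1 + 7x_2 ≤ -19. Every candidate vertex is excluded by some other constraint, so the feasible region is empty.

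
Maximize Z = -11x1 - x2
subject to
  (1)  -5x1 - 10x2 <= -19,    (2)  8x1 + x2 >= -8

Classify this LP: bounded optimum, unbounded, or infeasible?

unbounded

From the feasible point (-33/25, 64/25), moving in the direction (-1, 8) keeps every constraint satisfied while Z increases without bound.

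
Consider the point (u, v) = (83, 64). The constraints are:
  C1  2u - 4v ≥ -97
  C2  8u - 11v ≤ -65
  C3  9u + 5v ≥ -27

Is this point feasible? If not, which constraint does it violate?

Constraint C2: 8u - 11v = -40, which is not ≤ -65. All other constraints are satisfied.

not feasible — violates C2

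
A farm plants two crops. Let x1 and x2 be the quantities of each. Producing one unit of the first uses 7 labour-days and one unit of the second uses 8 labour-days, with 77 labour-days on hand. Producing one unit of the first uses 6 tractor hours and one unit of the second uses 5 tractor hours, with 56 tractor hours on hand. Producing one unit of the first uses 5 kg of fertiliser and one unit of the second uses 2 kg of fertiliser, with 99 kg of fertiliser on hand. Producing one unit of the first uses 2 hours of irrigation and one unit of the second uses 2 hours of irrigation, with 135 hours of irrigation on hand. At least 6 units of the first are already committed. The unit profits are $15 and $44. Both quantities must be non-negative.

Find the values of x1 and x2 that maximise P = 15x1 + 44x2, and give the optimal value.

x1 = 6, x2 = 4, maximum P = 266

Vertices and P = 15x1 + 44x2:
  (28/3, 0) → P = 140
  (6, 0) → P = 90
  (6, 4) → P = 266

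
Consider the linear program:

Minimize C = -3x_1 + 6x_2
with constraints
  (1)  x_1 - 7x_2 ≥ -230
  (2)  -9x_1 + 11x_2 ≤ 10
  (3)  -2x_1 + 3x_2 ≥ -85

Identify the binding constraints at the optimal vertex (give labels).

(2) and (3)

Feasible corners and C = -3x_1 + 6x_2:
  (615/13, 515/13) → C = 1245/13
  (1285/11, 545/11) → C = -585/11
  (-193, -157) → C = -363

The minimum is at (-193, -157). Substituting into each constraint, equality holds for (2) and (3); the remaining constraints have slack.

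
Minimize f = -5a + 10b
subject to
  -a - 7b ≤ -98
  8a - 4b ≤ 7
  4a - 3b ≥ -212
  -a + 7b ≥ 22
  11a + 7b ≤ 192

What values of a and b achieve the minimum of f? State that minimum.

a = 147/20, b = 259/20, minimum f = 371/4

Corner points and f = -5a + 10b:
  (147/20, 259/20) → f = 371/4
  (-1190/31, 604/31) → f = 11990/31
  (817/100, 1459/100) → f = 2101/20
  (-908/61, 3100/61) → f = 35540/61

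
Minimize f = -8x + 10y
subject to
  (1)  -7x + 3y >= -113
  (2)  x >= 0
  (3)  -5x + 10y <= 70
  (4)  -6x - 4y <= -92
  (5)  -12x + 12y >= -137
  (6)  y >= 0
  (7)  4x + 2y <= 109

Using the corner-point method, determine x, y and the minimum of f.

Extreme points and f = -8x + 10y:
  (315/16, 397/48) → f = -1795/24
  (553/26, 311/26) → f = -657/13
  (8, 11) → f = 46
  (19, 33/2) → f = 13
  (413/30, 47/20) → f = -2599/30

At the optimal vertex, -6x - 4y = -92 and -12x + 12y = -137.
Solving simultaneously gives x = 413/30, y = 47/20.

x = 413/30, y = 47/20, minimum f = -2599/30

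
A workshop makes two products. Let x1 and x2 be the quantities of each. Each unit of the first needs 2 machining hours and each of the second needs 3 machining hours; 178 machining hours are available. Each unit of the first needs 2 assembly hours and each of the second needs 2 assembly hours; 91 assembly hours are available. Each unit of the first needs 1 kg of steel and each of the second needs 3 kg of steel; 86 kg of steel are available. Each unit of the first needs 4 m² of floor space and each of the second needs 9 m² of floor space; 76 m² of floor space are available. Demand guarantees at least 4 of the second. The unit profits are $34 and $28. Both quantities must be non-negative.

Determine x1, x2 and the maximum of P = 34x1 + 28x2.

x1 = 10, x2 = 4, maximum P = 452

Extreme points and P = 34x1 + 28x2:
  (0, 76/9) → P = 2128/9
  (0, 4) → P = 112
  (10, 4) → P = 452

The binding constraints are 4x1 + 9x2 = 76 and x2 = 4.
Solving simultaneously gives x1 = 10, x2 = 4.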